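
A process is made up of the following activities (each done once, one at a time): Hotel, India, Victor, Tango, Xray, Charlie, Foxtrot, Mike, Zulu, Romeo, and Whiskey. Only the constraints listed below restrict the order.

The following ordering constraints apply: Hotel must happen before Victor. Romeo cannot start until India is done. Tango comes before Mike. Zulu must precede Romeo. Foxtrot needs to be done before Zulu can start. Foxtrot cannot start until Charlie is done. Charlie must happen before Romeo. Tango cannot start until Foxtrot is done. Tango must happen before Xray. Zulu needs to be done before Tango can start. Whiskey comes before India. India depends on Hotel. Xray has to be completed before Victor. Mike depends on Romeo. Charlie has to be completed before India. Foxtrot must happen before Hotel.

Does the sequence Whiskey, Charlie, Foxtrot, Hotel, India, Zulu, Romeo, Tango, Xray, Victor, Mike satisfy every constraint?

Going through the constraints one by one, each required predecessor appears earlier in the sequence than its dependent — e.g. Hotel (position 4) is before Victor (position 10), as required.

Yes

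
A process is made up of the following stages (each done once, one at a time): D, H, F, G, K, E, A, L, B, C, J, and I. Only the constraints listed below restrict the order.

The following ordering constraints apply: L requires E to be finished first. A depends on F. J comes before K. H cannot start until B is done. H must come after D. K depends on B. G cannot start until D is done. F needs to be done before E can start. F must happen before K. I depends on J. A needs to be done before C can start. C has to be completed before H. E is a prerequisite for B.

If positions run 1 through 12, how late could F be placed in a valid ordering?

5

Every stage that must follow F has to come after it. Tracing all chains starting from F, those stages are: H, K, E, A, L, B, C — 7 in total.
So at least 7 stages follow F, putting F no later than position 5. That position is achievable by scheduling everything else first.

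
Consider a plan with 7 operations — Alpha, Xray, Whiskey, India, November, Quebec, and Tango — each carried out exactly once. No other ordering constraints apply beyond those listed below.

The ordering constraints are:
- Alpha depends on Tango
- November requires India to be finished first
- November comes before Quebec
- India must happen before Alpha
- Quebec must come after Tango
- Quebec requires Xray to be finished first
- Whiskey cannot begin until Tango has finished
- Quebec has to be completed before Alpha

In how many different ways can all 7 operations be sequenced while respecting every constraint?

The operations with no prerequisites are Xray, India, Tango; any of them can be placed first.
Systematically extending each partial ordering one operation at a time and counting, there are 54 complete orderings.

54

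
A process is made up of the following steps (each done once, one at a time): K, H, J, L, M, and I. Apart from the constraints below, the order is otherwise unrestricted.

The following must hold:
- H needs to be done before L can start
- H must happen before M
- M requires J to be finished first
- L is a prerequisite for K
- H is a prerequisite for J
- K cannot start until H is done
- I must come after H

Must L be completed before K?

Yes

There is a constraint chain L → K.
Hence L necessarily comes before K.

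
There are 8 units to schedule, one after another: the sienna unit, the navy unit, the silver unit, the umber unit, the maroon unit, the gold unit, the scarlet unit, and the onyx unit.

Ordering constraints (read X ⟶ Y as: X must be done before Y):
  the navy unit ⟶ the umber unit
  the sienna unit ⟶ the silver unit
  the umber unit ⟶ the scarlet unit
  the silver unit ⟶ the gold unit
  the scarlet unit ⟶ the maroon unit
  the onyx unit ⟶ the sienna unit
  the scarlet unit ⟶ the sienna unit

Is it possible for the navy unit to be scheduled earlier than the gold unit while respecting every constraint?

Yes

The constraints force the navy unit before the gold unit, so yes — every valid ordering has the navy unit earlier.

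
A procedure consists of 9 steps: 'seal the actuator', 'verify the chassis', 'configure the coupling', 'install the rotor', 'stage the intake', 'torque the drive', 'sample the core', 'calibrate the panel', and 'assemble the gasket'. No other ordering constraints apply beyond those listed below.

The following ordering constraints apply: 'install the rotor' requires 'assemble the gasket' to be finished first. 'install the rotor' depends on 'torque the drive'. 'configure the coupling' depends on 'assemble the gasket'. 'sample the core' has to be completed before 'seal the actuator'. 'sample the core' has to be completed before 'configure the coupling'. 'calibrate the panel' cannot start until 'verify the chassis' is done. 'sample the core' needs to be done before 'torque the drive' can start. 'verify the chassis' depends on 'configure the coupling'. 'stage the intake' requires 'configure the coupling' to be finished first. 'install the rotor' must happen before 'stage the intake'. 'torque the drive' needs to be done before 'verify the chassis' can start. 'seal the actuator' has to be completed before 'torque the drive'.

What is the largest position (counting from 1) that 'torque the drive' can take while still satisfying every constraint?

5

Every step that must follow 'torque the drive' has to come after it. Tracing all chains starting from 'torque the drive', those steps are: 'verify the chassis', 'install the rotor', 'stage the intake', 'calibrate the panel' — 4 in total.
So at least 4 steps follow 'torque the drive', putting 'torque the drive' no later than position 5. That position is achievable by scheduling everything else first.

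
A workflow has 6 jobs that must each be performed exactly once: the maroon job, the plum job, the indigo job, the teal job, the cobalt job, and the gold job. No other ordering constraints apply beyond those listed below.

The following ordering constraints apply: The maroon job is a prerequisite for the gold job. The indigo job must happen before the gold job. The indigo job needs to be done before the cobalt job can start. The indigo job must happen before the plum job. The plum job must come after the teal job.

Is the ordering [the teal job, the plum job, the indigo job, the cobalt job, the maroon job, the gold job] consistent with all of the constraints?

Here the indigo job comes after the plum job.
Since the indigo job is required before the plum job, the ordering is invalid.

No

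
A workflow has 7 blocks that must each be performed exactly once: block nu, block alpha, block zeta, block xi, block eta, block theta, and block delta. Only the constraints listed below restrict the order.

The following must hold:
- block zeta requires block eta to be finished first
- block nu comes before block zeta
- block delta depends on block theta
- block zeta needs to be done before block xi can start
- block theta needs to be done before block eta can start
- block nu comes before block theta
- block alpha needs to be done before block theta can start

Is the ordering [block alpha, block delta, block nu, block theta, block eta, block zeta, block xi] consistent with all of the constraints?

No

The sequence places block delta ahead of block theta.
Since block theta is required before block delta, the ordering is invalid.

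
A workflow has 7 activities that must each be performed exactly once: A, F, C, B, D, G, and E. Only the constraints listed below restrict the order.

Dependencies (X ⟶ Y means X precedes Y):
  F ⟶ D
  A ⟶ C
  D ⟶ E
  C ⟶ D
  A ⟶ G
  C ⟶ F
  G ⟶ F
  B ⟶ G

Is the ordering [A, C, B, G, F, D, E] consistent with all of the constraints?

Every stated constraint is respected: C sits at position 2, ahead of D at position 6, and each of the other listed pairs likewise has the predecessor earlier in the sequence.

Yes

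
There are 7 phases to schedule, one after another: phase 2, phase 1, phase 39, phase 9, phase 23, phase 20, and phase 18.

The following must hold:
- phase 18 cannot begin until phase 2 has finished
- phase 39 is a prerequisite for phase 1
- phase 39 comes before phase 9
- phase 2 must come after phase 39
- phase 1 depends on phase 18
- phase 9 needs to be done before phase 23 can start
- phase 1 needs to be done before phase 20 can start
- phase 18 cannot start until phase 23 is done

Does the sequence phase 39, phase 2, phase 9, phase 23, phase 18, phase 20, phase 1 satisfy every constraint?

Here phase 1 comes after phase 20.
Since phase 1 is required before phase 20, the ordering is invalid.

No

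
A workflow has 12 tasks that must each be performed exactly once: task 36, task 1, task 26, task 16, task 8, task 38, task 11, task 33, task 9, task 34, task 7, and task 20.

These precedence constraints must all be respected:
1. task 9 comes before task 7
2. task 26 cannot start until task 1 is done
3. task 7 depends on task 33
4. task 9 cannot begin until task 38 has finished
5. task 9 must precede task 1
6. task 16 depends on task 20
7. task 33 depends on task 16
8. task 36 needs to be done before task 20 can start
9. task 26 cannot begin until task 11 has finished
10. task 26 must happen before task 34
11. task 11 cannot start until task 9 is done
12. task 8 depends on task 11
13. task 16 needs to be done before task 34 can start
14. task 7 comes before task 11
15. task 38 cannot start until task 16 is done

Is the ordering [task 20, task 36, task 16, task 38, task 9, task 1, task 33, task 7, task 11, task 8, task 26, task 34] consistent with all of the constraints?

Here task 36 comes after task 20.
But one of the constraints requires task 36 before task 20, so this ordering violates it.

No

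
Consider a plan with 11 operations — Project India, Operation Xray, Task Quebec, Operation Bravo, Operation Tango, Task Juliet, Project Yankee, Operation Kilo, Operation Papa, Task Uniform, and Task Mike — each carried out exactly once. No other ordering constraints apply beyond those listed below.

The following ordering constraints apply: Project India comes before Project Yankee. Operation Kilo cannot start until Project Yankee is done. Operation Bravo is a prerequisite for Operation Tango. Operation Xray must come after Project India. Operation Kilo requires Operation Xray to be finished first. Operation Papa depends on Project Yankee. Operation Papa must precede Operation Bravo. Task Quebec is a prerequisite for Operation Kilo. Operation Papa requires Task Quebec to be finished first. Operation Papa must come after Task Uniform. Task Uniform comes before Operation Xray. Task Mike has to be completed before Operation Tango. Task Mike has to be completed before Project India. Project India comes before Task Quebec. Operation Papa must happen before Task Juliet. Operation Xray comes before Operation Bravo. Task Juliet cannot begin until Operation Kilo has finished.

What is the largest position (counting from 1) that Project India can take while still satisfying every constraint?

3

The operations that are forced after Project India, directly or by a chain of constraints, are Operation Xray, Task Quebec, Operation Bravo, Operation Tango, Task Juliet, Project Yankee, Operation Kilo, Operation Papa. That's 8 operations.
With 8 mandatory successors out of 11 operations total, the latest slot for Project India is 11−8 = 3, and it's reachable by doing all non-successors before Project India.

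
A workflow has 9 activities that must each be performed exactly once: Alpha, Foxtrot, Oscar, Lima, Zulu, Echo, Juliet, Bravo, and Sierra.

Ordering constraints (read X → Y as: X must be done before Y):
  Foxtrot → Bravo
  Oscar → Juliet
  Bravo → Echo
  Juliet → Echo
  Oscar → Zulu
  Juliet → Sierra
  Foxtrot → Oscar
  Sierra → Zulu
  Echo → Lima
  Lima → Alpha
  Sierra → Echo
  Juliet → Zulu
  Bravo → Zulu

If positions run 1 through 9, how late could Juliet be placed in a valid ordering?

Every activity that must follow Juliet has to come after it. Tracing all chains starting from Juliet, those activities are: Alpha, Lima, Zulu, Echo, Sierra — 5 in total.
So at least 5 activities follow Juliet, putting Juliet no later than position 4. That position is achievable by scheduling everything else first.

4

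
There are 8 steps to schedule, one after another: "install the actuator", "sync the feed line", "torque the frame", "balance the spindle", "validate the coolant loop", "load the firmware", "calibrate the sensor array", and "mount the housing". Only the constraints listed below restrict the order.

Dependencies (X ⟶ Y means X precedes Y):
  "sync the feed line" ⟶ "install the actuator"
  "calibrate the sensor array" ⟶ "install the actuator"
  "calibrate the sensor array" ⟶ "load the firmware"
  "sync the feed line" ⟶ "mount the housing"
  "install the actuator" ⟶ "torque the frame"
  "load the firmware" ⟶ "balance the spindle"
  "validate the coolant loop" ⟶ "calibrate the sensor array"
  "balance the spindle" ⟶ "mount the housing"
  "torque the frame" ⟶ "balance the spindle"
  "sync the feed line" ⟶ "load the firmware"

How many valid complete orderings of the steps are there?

The steps with no prerequisites are "sync the feed line", "validate the coolant loop"; any of them can be placed first.
Counting all ways to extend the partial order to a total order gives 9.

9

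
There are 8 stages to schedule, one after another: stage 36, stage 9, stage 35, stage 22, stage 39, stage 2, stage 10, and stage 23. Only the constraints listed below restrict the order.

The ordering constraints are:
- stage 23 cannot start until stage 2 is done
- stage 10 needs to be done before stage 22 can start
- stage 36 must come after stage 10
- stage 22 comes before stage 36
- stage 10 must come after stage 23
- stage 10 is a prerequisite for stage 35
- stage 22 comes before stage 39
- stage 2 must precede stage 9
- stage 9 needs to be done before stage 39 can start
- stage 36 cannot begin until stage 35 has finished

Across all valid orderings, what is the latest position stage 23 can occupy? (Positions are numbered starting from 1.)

3

The stages that are forced after stage 23, directly or by a chain of constraints, are stage 36, stage 35, stage 22, stage 39, stage 10. That's 5 stages.
With 5 mandatory successors out of 8 stages total, the latest slot for stage 23 is 8−5 = 3, and it's reachable by doing all non-successors before stage 23.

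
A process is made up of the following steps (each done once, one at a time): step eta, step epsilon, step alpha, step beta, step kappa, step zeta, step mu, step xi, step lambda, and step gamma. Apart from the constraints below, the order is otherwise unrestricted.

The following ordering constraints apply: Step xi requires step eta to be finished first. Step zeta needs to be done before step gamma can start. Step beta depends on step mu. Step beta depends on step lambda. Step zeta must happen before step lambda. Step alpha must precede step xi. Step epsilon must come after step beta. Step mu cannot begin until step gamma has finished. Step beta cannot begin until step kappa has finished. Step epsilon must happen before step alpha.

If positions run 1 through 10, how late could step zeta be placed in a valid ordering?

3

Following every chain forward from step zeta, the steps that must come later are step epsilon, step alpha, step beta, step mu, step xi, step lambda, step gamma — 7 of them.
With 7 mandatory successors out of 10 steps total, the latest slot for step zeta is 10−7 = 3, and it's reachable by doing all non-successors before step zeta.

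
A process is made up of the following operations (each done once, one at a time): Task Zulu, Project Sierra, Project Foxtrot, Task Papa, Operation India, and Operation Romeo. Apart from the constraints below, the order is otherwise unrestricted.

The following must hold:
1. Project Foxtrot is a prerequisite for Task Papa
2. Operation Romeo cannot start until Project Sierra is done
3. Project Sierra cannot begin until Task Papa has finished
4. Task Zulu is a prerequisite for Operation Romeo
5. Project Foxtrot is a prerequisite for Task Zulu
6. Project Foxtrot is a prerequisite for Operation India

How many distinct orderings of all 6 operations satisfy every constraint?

15

Only Project Foxtrot has no prerequisites, so it must go first.
Systematically extending each partial ordering one operation at a time and counting, there are 15 complete orderings.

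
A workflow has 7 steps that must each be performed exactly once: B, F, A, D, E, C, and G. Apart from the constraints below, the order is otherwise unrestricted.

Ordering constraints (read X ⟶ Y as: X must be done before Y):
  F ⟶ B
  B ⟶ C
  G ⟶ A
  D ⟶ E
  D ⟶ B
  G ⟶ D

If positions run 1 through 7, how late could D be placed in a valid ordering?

4

Following every chain forward from D, the steps that must come later are B, E, C — 3 of them.
So at least 3 steps follow D, putting D no later than position 4. That position is achievable by scheduling everything else first.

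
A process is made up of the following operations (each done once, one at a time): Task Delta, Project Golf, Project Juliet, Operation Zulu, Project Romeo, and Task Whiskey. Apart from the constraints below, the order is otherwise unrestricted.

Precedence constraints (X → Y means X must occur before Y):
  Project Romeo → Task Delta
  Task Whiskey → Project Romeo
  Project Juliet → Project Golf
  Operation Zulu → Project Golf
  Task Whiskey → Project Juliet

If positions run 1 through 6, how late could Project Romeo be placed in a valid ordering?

5

The only operation forced after Project Romeo (directly or by a chain) is Task Delta.
So at least 1 operation follows Project Romeo, putting Project Romeo no later than position 5. That position is achievable by scheduling everything else first.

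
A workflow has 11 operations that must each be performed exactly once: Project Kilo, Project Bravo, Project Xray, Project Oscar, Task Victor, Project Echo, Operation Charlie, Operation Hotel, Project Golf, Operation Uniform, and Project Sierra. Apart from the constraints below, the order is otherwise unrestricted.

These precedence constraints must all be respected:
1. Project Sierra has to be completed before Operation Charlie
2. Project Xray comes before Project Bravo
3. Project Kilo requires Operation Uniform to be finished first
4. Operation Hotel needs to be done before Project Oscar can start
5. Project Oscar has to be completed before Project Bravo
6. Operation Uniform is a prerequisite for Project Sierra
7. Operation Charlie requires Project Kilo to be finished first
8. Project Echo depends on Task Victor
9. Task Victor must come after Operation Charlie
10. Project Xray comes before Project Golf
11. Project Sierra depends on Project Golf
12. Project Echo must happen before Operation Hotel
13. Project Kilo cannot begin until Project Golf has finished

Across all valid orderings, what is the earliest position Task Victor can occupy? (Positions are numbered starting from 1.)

Every operation that must precede Task Victor has to come before it. Tracing all chains that end at Task Victor, those operations are: Project Kilo, Project Xray, Operation Charlie, Project Golf, Operation Uniform, Project Sierra — 6 in total.
With 6 mandatory predecessors, the earliest Task Victor can sit is position 6+1 = 7, and placing just those 6 first achieves it.

7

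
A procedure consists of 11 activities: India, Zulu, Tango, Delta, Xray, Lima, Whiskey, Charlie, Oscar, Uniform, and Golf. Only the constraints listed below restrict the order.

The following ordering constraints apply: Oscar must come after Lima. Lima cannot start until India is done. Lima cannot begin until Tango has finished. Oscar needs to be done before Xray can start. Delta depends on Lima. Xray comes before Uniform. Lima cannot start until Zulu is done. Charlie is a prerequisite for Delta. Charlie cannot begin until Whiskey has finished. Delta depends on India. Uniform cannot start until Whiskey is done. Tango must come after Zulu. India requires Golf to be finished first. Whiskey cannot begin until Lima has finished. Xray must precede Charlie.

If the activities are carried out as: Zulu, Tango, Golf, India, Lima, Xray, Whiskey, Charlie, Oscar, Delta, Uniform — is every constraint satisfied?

Here Oscar comes after Xray.
Since Oscar is required before Xray, the ordering is invalid.

No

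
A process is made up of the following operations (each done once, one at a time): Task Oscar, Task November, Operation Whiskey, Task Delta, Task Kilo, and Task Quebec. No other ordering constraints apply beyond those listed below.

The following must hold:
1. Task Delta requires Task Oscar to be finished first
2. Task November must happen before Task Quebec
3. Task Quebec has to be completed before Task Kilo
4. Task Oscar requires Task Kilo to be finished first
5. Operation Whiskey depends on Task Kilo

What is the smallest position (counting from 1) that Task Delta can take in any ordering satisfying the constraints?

The operations that are forced before Task Delta, directly or transitively, are Task Oscar, Task November, Task Kilo, Task Quebec. That's 4 operations.
So at minimum 4 operations come before Task Delta, putting Task Delta no earlier than position 5. That position is achievable by scheduling exactly those predecessors first.

5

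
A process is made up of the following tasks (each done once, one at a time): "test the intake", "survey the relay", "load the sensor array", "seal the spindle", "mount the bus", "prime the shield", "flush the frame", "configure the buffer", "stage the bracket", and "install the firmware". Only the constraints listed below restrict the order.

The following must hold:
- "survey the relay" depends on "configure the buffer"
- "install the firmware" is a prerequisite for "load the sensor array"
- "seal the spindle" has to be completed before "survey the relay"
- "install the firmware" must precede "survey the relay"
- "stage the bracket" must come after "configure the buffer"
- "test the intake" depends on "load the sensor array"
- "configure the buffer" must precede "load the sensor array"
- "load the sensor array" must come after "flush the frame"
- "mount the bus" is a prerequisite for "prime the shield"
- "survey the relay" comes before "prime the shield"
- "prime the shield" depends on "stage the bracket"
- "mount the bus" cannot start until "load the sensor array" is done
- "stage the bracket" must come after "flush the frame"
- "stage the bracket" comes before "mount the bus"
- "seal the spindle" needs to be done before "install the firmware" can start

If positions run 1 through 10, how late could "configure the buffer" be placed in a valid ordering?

Following every chain forward from "configure the buffer", the tasks that must come later are "test the intake", "survey the relay", "load the sensor array", "mount the bus", "prime the shield", "stage the bracket" — 6 of them.
With 6 mandatory successors out of 10 tasks total, the latest slot for "configure the buffer" is 10−6 = 4, and it's reachable by doing all non-successors before "configure the buffer".

4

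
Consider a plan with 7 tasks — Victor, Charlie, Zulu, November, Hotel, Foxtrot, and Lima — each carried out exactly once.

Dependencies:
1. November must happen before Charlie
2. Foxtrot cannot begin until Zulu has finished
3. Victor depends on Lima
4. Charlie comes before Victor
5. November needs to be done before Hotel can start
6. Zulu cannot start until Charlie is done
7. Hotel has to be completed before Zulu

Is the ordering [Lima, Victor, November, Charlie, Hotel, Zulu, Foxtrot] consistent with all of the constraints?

Here Charlie comes after Victor.
That contradicts the constraint that Charlie must precede Victor.

No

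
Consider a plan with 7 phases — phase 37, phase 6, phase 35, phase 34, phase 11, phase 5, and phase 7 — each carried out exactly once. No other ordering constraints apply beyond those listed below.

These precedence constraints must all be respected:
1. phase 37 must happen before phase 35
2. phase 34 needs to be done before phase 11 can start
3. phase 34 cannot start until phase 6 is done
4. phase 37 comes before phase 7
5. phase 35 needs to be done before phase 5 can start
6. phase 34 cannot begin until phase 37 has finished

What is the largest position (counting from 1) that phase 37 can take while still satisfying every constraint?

2

Following every chain forward from phase 37, the phases that must come later are phase 35, phase 34, phase 11, phase 5, phase 7 — 5 of them.
With 5 mandatory successors out of 7 phases total, the latest slot for phase 37 is 7−5 = 2, and it's reachable by doing all non-successors before phase 37.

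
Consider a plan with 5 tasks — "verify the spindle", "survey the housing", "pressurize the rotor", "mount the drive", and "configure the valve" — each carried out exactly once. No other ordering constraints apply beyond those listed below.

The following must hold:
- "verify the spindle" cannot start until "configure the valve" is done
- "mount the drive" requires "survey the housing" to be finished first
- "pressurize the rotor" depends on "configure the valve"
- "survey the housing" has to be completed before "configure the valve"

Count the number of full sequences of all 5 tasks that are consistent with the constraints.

8

Only "survey the housing" has no prerequisites, so it must go first.
Systematically extending each partial ordering one task at a time and counting, there are 8 complete orderings.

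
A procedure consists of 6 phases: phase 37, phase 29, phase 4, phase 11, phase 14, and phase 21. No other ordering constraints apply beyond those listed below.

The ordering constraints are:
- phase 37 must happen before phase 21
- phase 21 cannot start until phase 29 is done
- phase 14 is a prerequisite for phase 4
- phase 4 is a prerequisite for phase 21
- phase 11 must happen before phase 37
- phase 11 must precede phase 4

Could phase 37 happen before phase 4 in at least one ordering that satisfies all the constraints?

The constraints leave phase 37 and phase 4 unordered relative to each other; nothing requires phase 4 earlier.
So a valid ordering placing phase 37 earlier than phase 4 exists.

Yes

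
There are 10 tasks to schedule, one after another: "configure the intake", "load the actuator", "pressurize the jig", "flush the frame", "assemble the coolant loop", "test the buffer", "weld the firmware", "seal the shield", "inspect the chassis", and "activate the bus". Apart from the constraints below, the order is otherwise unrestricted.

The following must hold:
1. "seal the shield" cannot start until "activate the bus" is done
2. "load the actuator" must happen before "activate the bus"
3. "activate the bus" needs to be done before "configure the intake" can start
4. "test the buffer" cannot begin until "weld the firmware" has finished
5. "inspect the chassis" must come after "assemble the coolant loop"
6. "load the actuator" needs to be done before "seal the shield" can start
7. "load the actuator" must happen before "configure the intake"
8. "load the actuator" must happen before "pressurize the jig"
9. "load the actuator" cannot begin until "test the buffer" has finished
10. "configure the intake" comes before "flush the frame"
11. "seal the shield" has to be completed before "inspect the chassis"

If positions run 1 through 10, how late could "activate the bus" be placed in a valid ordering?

6

The tasks that are forced after "activate the bus", directly or by a chain of constraints, are "configure the intake", "flush the frame", "seal the shield", "inspect the chassis". That's 4 tasks.
So at least 4 tasks follow "activate the bus", putting "activate the bus" no later than position 6. That position is achievable by scheduling everything else first.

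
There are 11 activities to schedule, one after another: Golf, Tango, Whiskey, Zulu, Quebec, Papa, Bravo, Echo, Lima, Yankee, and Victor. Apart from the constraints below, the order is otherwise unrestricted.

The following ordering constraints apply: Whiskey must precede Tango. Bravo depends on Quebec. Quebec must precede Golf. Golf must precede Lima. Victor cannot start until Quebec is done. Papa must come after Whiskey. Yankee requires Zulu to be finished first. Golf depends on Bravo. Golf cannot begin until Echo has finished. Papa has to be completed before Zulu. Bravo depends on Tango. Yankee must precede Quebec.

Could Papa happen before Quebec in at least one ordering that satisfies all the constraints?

Yes

Papa is actually forced before Quebec by the constraints, so certainly some valid ordering has Papa first.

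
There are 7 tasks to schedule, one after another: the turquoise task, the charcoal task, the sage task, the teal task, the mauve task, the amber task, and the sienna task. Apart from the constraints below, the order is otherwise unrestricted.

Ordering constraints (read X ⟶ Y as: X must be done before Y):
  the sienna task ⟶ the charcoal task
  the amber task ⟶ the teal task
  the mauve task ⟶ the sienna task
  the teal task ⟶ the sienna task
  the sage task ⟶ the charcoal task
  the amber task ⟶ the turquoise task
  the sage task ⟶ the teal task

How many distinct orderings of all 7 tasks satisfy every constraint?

The tasks with no prerequisites are the sage task, the mauve task, the amber task; any of them can be placed first.
Enumerating by repeatedly choosing an available task (one whose prerequisites are all placed) gives 41 distinct complete orderings.

41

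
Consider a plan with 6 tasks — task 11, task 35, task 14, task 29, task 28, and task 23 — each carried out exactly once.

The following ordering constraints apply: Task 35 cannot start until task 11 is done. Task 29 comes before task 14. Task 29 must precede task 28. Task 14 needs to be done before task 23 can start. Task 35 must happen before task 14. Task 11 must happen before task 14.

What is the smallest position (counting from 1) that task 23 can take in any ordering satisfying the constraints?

5

Working backwards through the constraints from task 23, its full set of required predecessors is task 11, task 35, task 14, task 29 — 4 of them.
So at minimum 4 tasks come before task 23, putting task 23 no earlier than position 5. That position is achievable by scheduling exactly those predecessors first.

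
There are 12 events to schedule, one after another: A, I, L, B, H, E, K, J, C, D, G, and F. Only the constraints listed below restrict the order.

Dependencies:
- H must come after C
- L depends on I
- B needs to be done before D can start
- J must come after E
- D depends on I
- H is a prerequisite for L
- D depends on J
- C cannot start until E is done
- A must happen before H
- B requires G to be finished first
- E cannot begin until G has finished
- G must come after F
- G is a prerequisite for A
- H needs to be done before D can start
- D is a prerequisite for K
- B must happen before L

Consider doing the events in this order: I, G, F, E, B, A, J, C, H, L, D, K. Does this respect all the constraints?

Here F comes after G.
Since F is required before G, the ordering is invalid.

No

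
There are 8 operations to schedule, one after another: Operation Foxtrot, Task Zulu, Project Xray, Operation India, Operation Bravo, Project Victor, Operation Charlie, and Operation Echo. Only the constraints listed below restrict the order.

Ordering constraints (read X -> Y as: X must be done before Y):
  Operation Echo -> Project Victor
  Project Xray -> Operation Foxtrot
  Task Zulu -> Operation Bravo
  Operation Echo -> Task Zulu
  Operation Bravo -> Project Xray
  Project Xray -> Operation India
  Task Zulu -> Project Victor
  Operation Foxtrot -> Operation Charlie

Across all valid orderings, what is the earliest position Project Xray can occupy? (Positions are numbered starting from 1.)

4

Every operation that must precede Project Xray has to come before it. Tracing all chains that end at Project Xray, those operations are: Task Zulu, Operation Bravo, Operation Echo — 3 in total.
So at minimum 3 operations come before Project Xray, putting Project Xray no earlier than position 4. That position is achievable by scheduling exactly those predecessors first.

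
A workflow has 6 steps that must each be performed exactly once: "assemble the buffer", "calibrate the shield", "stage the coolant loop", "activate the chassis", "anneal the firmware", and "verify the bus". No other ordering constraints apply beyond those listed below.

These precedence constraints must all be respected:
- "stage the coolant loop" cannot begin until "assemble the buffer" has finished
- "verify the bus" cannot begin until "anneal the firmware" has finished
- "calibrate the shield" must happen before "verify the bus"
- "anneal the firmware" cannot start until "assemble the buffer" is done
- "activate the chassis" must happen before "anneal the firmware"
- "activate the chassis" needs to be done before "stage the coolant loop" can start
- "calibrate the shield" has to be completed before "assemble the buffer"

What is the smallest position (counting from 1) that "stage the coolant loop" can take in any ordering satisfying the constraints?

4

The steps that are forced before "stage the coolant loop", directly or transitively, are "assemble the buffer", "calibrate the shield", "activate the chassis". That's 3 steps.
So at minimum 3 steps come before "stage the coolant loop", putting "stage the coolant loop" no earlier than position 4. That position is achievable by scheduling exactly those predecessors first.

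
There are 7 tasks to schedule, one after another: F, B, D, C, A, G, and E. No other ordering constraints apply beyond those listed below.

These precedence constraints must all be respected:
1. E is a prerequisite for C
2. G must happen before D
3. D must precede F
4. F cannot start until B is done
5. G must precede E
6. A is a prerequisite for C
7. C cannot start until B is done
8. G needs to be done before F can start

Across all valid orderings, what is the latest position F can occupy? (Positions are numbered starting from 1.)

Nothing depends on F, so it can be the final task, position 7.

7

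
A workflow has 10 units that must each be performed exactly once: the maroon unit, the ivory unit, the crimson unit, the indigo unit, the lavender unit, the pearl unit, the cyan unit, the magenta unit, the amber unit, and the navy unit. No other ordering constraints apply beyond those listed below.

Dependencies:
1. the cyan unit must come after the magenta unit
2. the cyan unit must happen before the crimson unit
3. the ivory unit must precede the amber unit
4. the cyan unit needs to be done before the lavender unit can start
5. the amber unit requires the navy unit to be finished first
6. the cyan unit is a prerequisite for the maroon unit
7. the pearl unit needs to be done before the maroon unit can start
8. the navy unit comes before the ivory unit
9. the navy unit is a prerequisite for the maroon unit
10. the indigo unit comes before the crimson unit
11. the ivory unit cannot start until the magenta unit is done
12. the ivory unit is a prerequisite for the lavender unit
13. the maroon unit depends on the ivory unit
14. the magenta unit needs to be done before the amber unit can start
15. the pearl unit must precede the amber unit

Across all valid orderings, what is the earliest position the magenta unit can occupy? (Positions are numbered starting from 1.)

1

Nothing is required before the magenta unit; it can be the very first unit.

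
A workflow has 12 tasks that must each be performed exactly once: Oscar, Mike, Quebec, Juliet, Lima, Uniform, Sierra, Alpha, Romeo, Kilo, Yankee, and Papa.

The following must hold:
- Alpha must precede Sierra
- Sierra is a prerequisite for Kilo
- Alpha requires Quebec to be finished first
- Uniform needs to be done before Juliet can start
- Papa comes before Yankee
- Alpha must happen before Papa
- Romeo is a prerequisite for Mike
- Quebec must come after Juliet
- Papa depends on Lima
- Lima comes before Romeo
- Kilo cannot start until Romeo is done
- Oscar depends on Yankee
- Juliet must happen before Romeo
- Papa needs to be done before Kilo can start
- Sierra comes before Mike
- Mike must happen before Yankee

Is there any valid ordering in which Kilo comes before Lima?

No

There is a dependency chain Lima → Romeo → Kilo, so Kilo always comes after Lima.
So no valid ordering can have Kilo before Lima.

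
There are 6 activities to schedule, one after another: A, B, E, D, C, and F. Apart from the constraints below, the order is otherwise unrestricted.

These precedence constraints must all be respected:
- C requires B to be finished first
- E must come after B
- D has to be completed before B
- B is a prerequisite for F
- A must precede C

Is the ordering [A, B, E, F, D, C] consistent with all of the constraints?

In the proposed order, B appears before D.
That contradicts the constraint that D must precede B.

No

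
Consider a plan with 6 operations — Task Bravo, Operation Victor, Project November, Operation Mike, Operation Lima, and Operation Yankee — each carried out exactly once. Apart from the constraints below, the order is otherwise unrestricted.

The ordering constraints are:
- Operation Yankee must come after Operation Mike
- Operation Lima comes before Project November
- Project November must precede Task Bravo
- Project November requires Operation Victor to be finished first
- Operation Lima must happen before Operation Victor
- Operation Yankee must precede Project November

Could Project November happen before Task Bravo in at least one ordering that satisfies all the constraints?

Yes

Every valid ordering already has Project November before Task Bravo (the constraints require it), so in particular at least one does.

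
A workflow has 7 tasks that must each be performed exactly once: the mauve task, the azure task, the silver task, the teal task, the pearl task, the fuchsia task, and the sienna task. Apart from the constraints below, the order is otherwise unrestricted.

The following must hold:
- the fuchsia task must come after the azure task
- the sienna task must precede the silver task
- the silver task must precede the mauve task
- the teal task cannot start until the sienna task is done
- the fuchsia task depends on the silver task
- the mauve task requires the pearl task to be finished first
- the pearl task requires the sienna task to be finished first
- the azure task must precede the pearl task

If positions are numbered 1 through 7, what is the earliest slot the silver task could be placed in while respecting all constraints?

The only task forced before the silver task (directly or transitively) is the sienna task.
So at minimum 1 task comes before the silver task, putting the silver task no earlier than position 2. That position is achievable by scheduling exactly that predecessor first.

2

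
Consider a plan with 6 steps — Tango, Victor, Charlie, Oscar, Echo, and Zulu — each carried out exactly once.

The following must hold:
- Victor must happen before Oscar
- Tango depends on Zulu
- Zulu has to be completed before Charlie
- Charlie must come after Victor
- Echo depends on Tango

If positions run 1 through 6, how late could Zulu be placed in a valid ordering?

3

Following every chain forward from Zulu, the steps that must come later are Tango, Charlie, Echo — 3 of them.
So at least 3 steps follow Zulu, putting Zulu no later than position 3. That position is achievable by scheduling everything else first.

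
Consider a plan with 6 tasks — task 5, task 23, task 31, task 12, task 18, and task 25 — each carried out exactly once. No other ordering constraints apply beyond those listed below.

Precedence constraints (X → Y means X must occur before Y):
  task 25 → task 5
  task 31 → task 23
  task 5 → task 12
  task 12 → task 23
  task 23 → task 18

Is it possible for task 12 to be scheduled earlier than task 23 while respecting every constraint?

Task 12 is actually forced before task 23 by the constraints, so certainly some valid ordering has task 12 first.

Yes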